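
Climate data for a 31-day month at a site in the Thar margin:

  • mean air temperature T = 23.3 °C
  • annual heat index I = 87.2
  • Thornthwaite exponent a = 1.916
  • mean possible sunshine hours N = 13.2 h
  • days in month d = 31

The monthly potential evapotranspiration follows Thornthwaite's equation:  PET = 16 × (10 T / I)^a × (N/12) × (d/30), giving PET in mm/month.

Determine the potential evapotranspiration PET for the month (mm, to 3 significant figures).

120 mm

10T/I = 10 × 23.3 / 87.2 = 2.6720
(10T/I)^a = 2.6720^1.916 = 6.5738
Uncorrected PET = 16 × 6.5738 = 105.181 mm
Correction = (N/12)(d/30) = (13.2/12)(31/30) = 1.1367
PET = 105.181 × 1.1367 = 119.559 mm/month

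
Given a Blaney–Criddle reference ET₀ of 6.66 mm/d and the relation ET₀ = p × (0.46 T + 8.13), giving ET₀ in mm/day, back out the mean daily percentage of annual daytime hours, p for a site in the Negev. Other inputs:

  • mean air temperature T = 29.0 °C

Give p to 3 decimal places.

p = ET₀ / (0.46 T + 8.13) = 6.66 / (0.46 × 29.0 + 8.13) = 6.66 / 21.470 = 0.3102

0.310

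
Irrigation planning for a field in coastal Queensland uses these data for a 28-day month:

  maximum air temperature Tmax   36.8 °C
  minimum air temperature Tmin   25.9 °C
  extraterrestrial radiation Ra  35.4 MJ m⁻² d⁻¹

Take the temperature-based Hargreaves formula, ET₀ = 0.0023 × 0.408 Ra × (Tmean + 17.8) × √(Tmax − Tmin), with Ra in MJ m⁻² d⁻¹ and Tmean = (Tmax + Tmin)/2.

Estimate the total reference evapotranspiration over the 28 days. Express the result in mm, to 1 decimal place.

Tmean = (36.8 + 25.9)/2 = 31.35 °C
0.408 Ra = 0.408 × 35.4 = 14.4432 mm/d equivalent
ET₀ = 0.0023 × 14.4432 × (31.35 + 17.8) × √10.9 = 0.0023 × 14.4432 × 49.15 × 3.3015 = 5.3905 mm/d
Over 28 days: 5.3905 × 28 = 150.934 mm

150.9 mm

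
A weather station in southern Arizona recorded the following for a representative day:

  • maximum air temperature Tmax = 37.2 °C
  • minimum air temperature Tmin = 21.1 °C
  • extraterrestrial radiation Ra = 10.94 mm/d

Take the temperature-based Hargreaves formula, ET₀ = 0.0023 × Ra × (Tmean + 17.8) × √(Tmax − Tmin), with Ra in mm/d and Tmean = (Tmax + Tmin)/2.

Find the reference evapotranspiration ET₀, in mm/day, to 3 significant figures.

4.74 mm/day

Tmean = (37.2 + 21.1)/2 = 29.15 °C
ET₀ = 0.0023 × 10.94 × (29.15 + 17.8) × √16.1 = 0.0023 × 10.94 × 46.95 × 4.0125 = 4.7402 mm/d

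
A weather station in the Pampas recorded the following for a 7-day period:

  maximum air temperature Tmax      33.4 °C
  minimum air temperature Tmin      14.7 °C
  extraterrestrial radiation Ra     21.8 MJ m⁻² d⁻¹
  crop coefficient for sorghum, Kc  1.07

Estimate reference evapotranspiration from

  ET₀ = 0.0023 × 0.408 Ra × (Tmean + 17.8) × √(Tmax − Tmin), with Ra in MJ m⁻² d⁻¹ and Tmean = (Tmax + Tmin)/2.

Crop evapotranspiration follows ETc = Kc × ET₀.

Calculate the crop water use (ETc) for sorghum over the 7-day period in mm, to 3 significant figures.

27.7 mm

Tmean = (33.4 + 14.7)/2 = 24.05 °C
0.408 Ra = 0.408 × 21.8 = 8.8944 mm/d equivalent
ET₀ = 0.0023 × 8.8944 × (24.05 + 17.8) × √18.7 = 0.0023 × 8.8944 × 41.85 × 4.3243 = 3.7022 mm/d
ETc = Kc × ET₀ = 1.07 × 3.7022 = 3.9614 mm/d
Over 7 days: 3.9614 × 7 = 27.730 mm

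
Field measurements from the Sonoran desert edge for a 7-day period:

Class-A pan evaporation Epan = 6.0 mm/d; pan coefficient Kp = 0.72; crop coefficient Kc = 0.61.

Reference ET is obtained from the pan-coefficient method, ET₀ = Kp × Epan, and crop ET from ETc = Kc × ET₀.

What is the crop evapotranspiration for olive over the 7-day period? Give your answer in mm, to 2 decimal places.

ET₀ = 0.72 × 6.0 = 4.3200 mm/d
ETc = Kc × ET₀ = 0.61 × 4.3200 = 2.6352 mm/d
Over 7 days: 2.6352 × 7 = 18.446 mm

18.45 mm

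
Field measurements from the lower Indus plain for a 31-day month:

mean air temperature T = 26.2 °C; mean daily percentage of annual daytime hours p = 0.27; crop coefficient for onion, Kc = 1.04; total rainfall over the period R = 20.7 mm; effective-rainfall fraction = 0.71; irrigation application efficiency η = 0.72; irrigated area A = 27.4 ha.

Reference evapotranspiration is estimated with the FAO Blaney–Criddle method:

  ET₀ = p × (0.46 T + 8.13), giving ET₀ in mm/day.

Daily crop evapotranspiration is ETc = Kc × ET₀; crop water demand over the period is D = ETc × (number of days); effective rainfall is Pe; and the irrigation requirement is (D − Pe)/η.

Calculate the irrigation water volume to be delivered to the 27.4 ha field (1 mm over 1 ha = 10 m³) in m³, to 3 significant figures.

61300 m³

ET₀ = 0.27 × (0.46 × 26.2 + 8.13) = 0.27 × 20.182 = 5.4491 mm/d
ETc = Kc × ET₀ = 1.04 × 5.4491 = 5.6671 mm/d
Crop demand D = ETc × 31 d = 5.6671 × 31 = 175.680 mm
Pe = 0.71 × 20.7 = 14.697 mm
D − Pe = 175.680 − 14.697 = 160.983 mm
Gross irrigation = 160.983 / 0.72 = 223.588 mm
Volume = 223.588 mm × 27.4 ha × 10 = 61263.1 m³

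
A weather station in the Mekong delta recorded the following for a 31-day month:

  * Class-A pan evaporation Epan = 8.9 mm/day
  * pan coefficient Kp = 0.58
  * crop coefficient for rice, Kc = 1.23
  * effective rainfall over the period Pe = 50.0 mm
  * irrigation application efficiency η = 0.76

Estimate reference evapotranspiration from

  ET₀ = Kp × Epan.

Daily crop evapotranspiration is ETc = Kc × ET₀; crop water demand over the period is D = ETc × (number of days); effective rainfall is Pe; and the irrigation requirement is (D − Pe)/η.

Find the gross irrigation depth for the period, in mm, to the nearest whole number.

193 mm

ET₀ = 0.58 × 8.9 = 5.1620 mm/d
ETc = Kc × ET₀ = 1.23 × 5.1620 = 6.3493 mm/d
Crop demand D = ETc × 31 d = 6.3493 × 31 = 196.828 mm
D − Pe = 196.828 − 50.0 = 146.828 mm
Gross irrigation = 146.828 / 0.76 = 193.195 mm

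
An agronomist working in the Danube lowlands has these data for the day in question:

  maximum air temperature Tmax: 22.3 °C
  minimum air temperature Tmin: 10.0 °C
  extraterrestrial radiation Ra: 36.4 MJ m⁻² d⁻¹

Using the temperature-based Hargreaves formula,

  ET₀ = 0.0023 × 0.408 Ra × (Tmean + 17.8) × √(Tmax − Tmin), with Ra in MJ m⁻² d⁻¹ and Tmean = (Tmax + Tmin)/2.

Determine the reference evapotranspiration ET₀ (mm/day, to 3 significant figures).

4.07 mm/day

Tmean = (22.3 + 10.0)/2 = 16.15 °C
0.408 Ra = 0.408 × 36.4 = 14.8512 mm/d equivalent
ET₀ = 0.0023 × 14.8512 × (16.15 + 17.8) × √12.3 = 0.0023 × 14.8512 × 33.95 × 3.5071 = 4.0670 mm/d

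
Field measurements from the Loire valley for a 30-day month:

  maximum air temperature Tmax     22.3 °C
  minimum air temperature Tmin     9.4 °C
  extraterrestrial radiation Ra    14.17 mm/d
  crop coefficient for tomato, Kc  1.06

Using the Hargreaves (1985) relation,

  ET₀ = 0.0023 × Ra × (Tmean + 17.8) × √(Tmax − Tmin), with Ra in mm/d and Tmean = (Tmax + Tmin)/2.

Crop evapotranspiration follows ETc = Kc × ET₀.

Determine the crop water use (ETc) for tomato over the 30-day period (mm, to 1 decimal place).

125.3 mm

Tmean = (22.3 + 9.4)/2 = 15.85 °C
ET₀ = 0.0023 × 14.17 × (15.85 + 17.8) × √12.9 = 0.0023 × 14.17 × 33.65 × 3.5917 = 3.9390 mm/d
ETc = Kc × ET₀ = 1.06 × 3.9390 = 4.1753 mm/d
Over 30 days: 4.1753 × 30 = 125.259 mm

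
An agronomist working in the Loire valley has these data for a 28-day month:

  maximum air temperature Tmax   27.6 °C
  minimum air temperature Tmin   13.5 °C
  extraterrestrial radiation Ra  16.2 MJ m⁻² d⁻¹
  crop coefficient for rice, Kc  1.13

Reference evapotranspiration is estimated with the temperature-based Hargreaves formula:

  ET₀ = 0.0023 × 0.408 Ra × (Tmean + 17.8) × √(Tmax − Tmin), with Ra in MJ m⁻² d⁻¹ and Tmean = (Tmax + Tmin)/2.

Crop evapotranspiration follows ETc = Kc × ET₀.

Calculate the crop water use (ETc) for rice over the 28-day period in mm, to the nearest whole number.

69 mm

Tmean = (27.6 + 13.5)/2 = 20.55 °C
0.408 Ra = 0.408 × 16.2 = 6.6096 mm/d equivalent
ET₀ = 0.0023 × 6.6096 × (20.55 + 17.8) × √14.1 = 0.0023 × 6.6096 × 38.35 × 3.7550 = 2.1892 mm/d
ETc = Kc × ET₀ = 1.13 × 2.1892 = 2.4738 mm/d
Over 28 days: 2.4738 × 28 = 69.266 mm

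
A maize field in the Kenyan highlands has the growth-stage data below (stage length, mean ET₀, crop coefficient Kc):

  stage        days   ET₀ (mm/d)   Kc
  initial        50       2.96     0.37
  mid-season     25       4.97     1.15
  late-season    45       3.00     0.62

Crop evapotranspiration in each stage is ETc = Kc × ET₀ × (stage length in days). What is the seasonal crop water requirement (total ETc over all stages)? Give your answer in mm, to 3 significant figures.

initial: 0.37 × 2.96 × 50 = 54.76 mm
mid-season: 1.15 × 4.97 × 25 = 142.89 mm
late-season: 0.62 × 3.00 × 45 = 83.70 mm
Seasonal total = 281.35 mm

281 mm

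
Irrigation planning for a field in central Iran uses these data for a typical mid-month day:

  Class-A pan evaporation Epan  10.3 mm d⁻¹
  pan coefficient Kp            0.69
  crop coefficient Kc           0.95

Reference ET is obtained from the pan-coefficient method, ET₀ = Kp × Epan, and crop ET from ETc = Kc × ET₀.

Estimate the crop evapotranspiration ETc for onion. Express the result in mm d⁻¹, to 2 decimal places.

6.75 mm d⁻¹

ET₀ = 0.69 × 10.3 = 7.1070 mm/d
ETc = Kc × ET₀ = 0.95 × 7.1070 = 6.7517 mm/d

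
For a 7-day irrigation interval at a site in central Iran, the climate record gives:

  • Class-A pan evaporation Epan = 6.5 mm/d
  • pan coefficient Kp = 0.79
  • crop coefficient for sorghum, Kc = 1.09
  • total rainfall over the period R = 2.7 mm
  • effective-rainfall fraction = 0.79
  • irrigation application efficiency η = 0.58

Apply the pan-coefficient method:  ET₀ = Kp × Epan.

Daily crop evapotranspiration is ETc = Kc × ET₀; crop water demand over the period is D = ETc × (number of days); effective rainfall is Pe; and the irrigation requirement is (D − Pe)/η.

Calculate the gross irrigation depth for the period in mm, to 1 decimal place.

ET₀ = 0.79 × 6.5 = 5.1350 mm/d
ETc = Kc × ET₀ = 1.09 × 5.1350 = 5.5972 mm/d
Crop demand D = ETc × 7 d = 5.5972 × 7 = 39.180 mm
Pe = 0.79 × 2.7 = 2.133 mm
D − Pe = 39.180 − 2.133 = 37.047 mm
Gross irrigation = 37.047 / 0.58 = 63.874 mm

63.9 mm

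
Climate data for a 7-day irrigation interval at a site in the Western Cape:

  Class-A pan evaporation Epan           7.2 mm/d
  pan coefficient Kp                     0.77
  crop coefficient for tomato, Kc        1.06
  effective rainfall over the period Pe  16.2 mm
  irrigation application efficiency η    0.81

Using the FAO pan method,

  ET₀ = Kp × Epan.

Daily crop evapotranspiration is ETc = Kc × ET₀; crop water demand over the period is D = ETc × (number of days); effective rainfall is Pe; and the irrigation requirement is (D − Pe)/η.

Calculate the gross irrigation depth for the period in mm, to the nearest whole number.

ET₀ = 0.77 × 7.2 = 5.5440 mm/d
ETc = Kc × ET₀ = 1.06 × 5.5440 = 5.8766 mm/d
Crop demand D = ETc × 7 d = 5.8766 × 7 = 41.136 mm
D − Pe = 41.136 − 16.2 = 24.936 mm
Gross irrigation = 24.936 / 0.81 = 30.785 mm

31 mm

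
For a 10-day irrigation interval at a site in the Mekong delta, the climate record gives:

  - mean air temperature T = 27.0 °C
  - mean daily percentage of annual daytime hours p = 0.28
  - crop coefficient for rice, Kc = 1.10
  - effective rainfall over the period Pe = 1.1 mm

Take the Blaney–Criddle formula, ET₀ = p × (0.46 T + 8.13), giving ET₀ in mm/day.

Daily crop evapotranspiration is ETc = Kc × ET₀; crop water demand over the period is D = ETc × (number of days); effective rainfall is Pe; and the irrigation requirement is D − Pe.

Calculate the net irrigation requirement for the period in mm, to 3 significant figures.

ET₀ = 0.28 × (0.46 × 27.0 + 8.13) = 0.28 × 20.550 = 5.7540 mm/d
ETc = Kc × ET₀ = 1.10 × 5.7540 = 6.3294 mm/d
Crop demand D = ETc × 10 d = 6.3294 × 10 = 63.294 mm
D − Pe = 63.294 − 1.1 = 62.194 mm

62.2 mm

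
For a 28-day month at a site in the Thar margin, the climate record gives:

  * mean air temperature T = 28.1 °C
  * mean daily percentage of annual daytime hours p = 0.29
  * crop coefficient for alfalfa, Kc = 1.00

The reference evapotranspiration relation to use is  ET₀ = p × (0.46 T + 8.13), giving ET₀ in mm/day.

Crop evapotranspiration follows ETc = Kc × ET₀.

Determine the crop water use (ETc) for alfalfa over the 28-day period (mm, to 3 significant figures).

171 mm

ET₀ = 0.29 × (0.46 × 28.1 + 8.13) = 0.29 × 21.056 = 6.1062 mm/d
ETc = Kc × ET₀ = 1.00 × 6.1062 = 6.1062 mm/d
Over 28 days: 6.1062 × 28 = 170.974 mm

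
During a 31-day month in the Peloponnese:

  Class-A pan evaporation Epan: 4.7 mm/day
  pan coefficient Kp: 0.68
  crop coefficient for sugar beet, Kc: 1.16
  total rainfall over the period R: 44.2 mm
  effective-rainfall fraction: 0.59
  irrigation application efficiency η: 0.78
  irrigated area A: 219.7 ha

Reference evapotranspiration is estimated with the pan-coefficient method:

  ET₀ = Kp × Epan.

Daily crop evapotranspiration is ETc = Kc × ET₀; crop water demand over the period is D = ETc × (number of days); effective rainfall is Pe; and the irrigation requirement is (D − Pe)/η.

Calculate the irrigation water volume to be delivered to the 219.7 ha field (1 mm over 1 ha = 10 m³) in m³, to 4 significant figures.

250300 m³

ET₀ = 0.68 × 4.7 = 3.1960 mm/d
ETc = Kc × ET₀ = 1.16 × 3.1960 = 3.7074 mm/d
Crop demand D = ETc × 31 d = 3.7074 × 31 = 114.929 mm
Pe = 0.59 × 44.2 = 26.078 mm
D − Pe = 114.929 − 26.078 = 88.851 mm
Gross irrigation = 88.851 / 0.78 = 113.912 mm
Volume = 113.912 mm × 219.7 ha × 10 = 250264.7 m³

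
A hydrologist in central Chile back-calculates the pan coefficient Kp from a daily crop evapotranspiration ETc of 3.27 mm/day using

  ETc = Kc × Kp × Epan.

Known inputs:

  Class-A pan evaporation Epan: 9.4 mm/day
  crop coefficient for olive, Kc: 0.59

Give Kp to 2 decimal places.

ETc = Kc × Kp × Epan  ⇒  Kp = ETc / (Kc × Epan)
Kp = 3.27 / (0.59 × 9.4) = 3.27 / 5.546 = 0.5896

0.59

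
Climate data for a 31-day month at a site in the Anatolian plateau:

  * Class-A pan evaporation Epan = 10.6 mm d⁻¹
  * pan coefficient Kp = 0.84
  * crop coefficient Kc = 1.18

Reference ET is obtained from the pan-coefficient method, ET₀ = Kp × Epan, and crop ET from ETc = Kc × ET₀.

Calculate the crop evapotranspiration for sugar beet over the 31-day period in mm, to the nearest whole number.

ET₀ = 0.84 × 10.6 = 8.9040 mm/d
ETc = Kc × ET₀ = 1.18 × 8.9040 = 10.5067 mm/d
Over 31 days: 10.5067 × 31 = 325.708 mm

326 mm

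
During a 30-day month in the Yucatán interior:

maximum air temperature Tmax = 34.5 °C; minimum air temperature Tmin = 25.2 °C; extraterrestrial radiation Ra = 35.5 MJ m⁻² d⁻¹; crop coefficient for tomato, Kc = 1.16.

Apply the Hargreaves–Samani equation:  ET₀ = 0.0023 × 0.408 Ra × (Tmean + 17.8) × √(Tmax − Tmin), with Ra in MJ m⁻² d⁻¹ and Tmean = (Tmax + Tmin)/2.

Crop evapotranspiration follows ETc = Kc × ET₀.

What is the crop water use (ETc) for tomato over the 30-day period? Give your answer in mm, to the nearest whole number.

Tmean = (34.5 + 25.2)/2 = 29.85 °C
0.408 Ra = 0.408 × 35.5 = 14.4840 mm/d equivalent
ET₀ = 0.0023 × 14.4840 × (29.85 + 17.8) × √9.3 = 0.0023 × 14.4840 × 47.65 × 3.0496 = 4.8409 mm/d
ETc = Kc × ET₀ = 1.16 × 4.8409 = 5.6154 mm/d
Over 30 days: 5.6154 × 30 = 168.462 mm

168 mm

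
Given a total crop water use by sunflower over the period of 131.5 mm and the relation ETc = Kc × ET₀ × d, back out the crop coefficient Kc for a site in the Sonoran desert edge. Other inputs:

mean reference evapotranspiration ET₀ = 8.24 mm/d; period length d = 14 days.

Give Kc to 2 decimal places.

1.14

ETc = Kc × ET₀ × d  ⇒  Kc = ETc / (ET₀ × d)
Kc = 131.5 / (8.24 × 14) = 131.5 / 115.36 = 1.1399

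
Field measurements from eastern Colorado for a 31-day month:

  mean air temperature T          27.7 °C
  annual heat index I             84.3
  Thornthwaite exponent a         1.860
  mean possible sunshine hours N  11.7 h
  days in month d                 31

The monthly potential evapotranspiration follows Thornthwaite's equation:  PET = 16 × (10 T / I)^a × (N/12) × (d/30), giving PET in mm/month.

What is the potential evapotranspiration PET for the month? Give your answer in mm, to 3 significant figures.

147 mm

10T/I = 10 × 27.7 / 84.3 = 3.2859
(10T/I)^a = 3.2859^1.860 = 9.1406
Uncorrected PET = 16 × 9.1406 = 146.250 mm
Correction = (N/12)(d/30) = (11.7/12)(31/30) = 1.0075
PET = 146.250 × 1.0075 = 147.347 mm/month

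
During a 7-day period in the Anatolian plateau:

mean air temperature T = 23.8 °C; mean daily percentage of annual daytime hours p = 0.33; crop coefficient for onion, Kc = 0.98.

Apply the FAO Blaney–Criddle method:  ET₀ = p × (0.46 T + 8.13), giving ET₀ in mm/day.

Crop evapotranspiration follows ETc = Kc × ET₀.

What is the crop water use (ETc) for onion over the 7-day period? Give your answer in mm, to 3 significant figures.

ET₀ = 0.33 × (0.46 × 23.8 + 8.13) = 0.33 × 19.078 = 6.2957 mm/d
ETc = Kc × ET₀ = 0.98 × 6.2957 = 6.1698 mm/d
Over 7 days: 6.1698 × 7 = 43.189 mm

43.2 mm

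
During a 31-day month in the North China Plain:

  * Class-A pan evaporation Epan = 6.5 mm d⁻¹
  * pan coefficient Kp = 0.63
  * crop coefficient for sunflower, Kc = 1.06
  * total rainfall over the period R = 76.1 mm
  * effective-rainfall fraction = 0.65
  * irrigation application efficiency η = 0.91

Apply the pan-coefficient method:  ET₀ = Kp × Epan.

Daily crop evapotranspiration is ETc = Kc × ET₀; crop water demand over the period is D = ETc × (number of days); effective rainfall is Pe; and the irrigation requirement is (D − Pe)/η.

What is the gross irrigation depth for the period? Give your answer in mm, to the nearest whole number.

94 mm

ET₀ = 0.63 × 6.5 = 4.0950 mm/d
ETc = Kc × ET₀ = 1.06 × 4.0950 = 4.3407 mm/d
Crop demand D = ETc × 31 d = 4.3407 × 31 = 134.562 mm
Pe = 0.65 × 76.1 = 49.465 mm
D − Pe = 134.562 − 49.465 = 85.097 mm
Gross irrigation = 85.097 / 0.91 = 93.513 mm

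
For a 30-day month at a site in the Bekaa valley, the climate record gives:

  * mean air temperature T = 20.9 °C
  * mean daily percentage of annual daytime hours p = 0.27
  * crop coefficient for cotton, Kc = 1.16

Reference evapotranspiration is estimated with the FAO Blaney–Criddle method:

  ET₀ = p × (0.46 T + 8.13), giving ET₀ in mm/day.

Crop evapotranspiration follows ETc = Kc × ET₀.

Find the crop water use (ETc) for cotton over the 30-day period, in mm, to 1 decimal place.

166.7 mm

ET₀ = 0.27 × (0.46 × 20.9 + 8.13) = 0.27 × 17.744 = 4.7909 mm/d
ETc = Kc × ET₀ = 1.16 × 4.7909 = 5.5574 mm/d
Over 30 days: 5.5574 × 30 = 166.722 mm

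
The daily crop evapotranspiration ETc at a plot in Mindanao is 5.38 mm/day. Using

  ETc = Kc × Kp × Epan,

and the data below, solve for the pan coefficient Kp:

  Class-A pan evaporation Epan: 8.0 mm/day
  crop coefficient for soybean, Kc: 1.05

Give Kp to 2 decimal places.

0.64

ETc = Kc × Kp × Epan  ⇒  Kp = ETc / (Kc × Epan)
Kp = 5.38 / (1.05 × 8.0) = 5.38 / 8.400 = 0.6405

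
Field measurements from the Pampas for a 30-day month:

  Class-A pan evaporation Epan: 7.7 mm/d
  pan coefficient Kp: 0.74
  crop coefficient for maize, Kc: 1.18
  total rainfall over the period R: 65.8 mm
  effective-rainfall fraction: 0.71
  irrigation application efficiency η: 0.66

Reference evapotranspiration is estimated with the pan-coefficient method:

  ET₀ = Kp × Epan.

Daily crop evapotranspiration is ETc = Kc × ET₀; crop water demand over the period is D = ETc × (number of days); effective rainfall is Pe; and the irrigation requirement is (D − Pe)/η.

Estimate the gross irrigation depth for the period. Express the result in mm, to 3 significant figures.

ET₀ = 0.74 × 7.7 = 5.6980 mm/d
ETc = Kc × ET₀ = 1.18 × 5.6980 = 6.7236 mm/d
Crop demand D = ETc × 30 d = 6.7236 × 30 = 201.708 mm
Pe = 0.71 × 65.8 = 46.718 mm
D − Pe = 201.708 − 46.718 = 154.990 mm
Gross irrigation = 154.990 / 0.66 = 234.833 mm

235 mm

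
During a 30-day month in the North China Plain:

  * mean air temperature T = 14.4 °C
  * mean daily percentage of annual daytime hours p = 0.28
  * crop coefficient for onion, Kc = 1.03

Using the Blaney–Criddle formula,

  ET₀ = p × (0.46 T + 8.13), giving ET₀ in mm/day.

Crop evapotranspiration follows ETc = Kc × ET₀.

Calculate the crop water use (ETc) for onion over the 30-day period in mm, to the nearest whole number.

128 mm

ET₀ = 0.28 × (0.46 × 14.4 + 8.13) = 0.28 × 14.754 = 4.1311 mm/d
ETc = Kc × ET₀ = 1.03 × 4.1311 = 4.2550 mm/d
Over 30 days: 4.2550 × 30 = 127.650 mm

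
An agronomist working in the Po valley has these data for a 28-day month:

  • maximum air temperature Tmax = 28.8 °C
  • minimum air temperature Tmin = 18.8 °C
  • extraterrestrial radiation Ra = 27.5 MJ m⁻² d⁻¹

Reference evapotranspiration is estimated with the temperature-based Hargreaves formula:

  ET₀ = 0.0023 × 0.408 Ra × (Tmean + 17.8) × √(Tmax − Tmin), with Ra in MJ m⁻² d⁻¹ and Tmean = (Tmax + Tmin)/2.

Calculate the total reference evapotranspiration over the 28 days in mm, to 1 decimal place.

95.1 mm

Tmean = (28.8 + 18.8)/2 = 23.80 °C
0.408 Ra = 0.408 × 27.5 = 11.2200 mm/d equivalent
ET₀ = 0.0023 × 11.2200 × (23.80 + 17.8) × √10.0 = 0.0023 × 11.2200 × 41.60 × 3.1623 = 3.3948 mm/d
Over 28 days: 3.3948 × 28 = 95.054 mm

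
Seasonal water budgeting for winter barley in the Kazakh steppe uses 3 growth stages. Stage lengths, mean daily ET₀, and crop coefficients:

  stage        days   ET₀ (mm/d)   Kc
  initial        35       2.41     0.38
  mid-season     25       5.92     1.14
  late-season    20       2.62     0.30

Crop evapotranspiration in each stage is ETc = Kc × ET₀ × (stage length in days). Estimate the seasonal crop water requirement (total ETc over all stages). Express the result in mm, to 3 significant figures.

initial: 0.38 × 2.41 × 35 = 32.05 mm
mid-season: 1.14 × 5.92 × 25 = 168.72 mm
late-season: 0.30 × 2.62 × 20 = 15.72 mm
Seasonal total = 216.49 mm

216 mm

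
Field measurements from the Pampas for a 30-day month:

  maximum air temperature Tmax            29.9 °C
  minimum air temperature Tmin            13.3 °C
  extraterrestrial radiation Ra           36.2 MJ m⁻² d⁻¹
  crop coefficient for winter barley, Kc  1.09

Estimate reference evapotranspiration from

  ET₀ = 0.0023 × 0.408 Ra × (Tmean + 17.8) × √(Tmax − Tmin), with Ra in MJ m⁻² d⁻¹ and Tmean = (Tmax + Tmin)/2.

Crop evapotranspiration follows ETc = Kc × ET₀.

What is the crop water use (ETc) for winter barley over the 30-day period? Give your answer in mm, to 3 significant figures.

178 mm

Tmean = (29.9 + 13.3)/2 = 21.60 °C
0.408 Ra = 0.408 × 36.2 = 14.7696 mm/d equivalent
ET₀ = 0.0023 × 14.7696 × (21.60 + 17.8) × √16.6 = 0.0023 × 14.7696 × 39.40 × 4.0743 = 5.4531 mm/d
ETc = Kc × ET₀ = 1.09 × 5.4531 = 5.9439 mm/d
Over 30 days: 5.9439 × 30 = 178.317 mm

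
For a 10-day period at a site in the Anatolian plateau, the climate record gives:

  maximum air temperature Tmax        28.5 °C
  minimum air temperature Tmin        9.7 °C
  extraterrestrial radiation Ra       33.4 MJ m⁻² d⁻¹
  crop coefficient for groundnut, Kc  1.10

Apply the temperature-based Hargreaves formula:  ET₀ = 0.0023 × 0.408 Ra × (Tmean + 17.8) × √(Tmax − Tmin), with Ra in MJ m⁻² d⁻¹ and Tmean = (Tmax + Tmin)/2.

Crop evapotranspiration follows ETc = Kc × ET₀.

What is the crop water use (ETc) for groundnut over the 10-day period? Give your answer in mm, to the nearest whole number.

55 mm

Tmean = (28.5 + 9.7)/2 = 19.10 °C
0.408 Ra = 0.408 × 33.4 = 13.6272 mm/d equivalent
ET₀ = 0.0023 × 13.6272 × (19.10 + 17.8) × √18.8 = 0.0023 × 13.6272 × 36.90 × 4.3359 = 5.0146 mm/d
ETc = Kc × ET₀ = 1.10 × 5.0146 = 5.5161 mm/d
Over 10 days: 5.5161 × 10 = 55.161 mm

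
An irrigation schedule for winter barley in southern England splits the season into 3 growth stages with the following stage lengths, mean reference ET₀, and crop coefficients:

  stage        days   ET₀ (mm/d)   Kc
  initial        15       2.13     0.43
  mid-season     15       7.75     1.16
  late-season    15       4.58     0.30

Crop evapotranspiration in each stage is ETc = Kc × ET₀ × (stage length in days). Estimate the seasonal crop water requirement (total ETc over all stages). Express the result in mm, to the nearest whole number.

initial: 0.43 × 2.13 × 15 = 13.74 mm
mid-season: 1.16 × 7.75 × 15 = 134.85 mm
late-season: 0.30 × 4.58 × 15 = 20.61 mm
Seasonal total = 169.20 mm

169 mm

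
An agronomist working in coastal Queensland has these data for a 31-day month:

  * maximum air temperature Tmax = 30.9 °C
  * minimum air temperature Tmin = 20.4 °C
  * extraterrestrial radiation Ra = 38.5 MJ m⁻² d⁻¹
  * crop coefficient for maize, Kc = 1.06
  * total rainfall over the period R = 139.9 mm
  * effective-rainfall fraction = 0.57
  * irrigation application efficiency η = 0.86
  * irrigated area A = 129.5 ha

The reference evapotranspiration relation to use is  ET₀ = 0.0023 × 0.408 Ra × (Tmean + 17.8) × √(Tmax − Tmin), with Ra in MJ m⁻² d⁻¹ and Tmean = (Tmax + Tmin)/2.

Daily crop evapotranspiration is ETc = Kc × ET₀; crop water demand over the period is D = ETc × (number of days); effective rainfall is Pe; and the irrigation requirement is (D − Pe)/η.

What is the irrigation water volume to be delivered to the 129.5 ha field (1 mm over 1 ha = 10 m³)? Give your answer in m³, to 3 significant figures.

132000 m³

Tmean = (30.9 + 20.4)/2 = 25.65 °C
0.408 Ra = 0.408 × 38.5 = 15.7080 mm/d equivalent
ET₀ = 0.0023 × 15.7080 × (25.65 + 17.8) × √10.5 = 0.0023 × 15.7080 × 43.45 × 3.2404 = 5.0867 mm/d
ETc = Kc × ET₀ = 1.06 × 5.0867 = 5.3919 mm/d
Crop demand D = ETc × 31 d = 5.3919 × 31 = 167.149 mm
Pe = 0.57 × 139.9 = 79.743 mm
D − Pe = 167.149 − 79.743 = 87.406 mm
Gross irrigation = 87.406 / 0.86 = 101.635 mm
Volume = 101.635 mm × 129.5 ha × 10 = 131617.3 m³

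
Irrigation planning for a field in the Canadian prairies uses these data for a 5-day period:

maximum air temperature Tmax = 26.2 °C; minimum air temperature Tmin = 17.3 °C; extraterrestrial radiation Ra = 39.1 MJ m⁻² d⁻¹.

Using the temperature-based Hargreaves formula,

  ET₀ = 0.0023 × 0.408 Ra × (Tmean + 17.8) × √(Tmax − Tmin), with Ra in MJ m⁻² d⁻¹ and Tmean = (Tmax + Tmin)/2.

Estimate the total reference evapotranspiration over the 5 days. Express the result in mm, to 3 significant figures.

21.6 mm

Tmean = (26.2 + 17.3)/2 = 21.75 °C
0.408 Ra = 0.408 × 39.1 = 15.9528 mm/d equivalent
ET₀ = 0.0023 × 15.9528 × (21.75 + 17.8) × √8.9 = 0.0023 × 15.9528 × 39.55 × 2.9833 = 4.3292 mm/d
Over 5 days: 4.3292 × 5 = 21.646 mm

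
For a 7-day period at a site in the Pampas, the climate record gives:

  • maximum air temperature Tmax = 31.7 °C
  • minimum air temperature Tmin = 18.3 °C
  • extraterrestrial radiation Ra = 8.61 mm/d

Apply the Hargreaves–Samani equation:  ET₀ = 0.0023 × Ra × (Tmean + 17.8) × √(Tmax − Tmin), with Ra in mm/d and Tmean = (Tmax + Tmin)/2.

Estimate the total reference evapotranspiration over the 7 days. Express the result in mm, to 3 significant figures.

Tmean = (31.7 + 18.3)/2 = 25.00 °C
ET₀ = 0.0023 × 8.61 × (25.00 + 17.8) × √13.4 = 0.0023 × 8.61 × 42.80 × 3.6606 = 3.1026 mm/d
Over 7 days: 3.1026 × 7 = 21.718 mm

21.7 mm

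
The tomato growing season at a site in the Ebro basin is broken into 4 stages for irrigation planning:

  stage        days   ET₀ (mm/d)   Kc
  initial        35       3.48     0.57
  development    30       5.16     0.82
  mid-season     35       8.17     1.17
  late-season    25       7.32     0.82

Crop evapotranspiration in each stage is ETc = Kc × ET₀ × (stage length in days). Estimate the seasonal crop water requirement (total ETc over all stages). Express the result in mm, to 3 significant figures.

681 mm

initial: 0.57 × 3.48 × 35 = 69.43 mm
development: 0.82 × 5.16 × 30 = 126.94 mm
mid-season: 1.17 × 8.17 × 35 = 334.56 mm
late-season: 0.82 × 7.32 × 25 = 150.06 mm
Seasonal total = 680.99 mm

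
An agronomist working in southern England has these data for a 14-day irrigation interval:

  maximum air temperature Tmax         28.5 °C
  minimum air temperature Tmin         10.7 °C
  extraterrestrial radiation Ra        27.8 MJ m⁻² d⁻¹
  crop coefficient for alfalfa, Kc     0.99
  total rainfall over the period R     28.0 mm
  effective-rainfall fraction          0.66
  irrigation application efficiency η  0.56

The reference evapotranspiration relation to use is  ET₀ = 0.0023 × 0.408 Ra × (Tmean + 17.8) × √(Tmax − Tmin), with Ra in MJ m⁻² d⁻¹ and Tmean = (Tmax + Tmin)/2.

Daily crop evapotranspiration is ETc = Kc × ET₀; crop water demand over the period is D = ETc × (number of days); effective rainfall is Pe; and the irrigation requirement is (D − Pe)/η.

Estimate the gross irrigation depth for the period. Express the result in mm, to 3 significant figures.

68.9 mm

Tmean = (28.5 + 10.7)/2 = 19.60 °C
0.408 Ra = 0.408 × 27.8 = 11.3424 mm/d equivalent
ET₀ = 0.0023 × 11.3424 × (19.60 + 17.8) × √17.8 = 0.0023 × 11.3424 × 37.40 × 4.2190 = 4.1164 mm/d
ETc = Kc × ET₀ = 0.99 × 4.1164 = 4.0752 mm/d
Crop demand D = ETc × 14 d = 4.0752 × 14 = 57.053 mm
Pe = 0.66 × 28.0 = 18.480 mm
D − Pe = 57.053 − 18.480 = 38.573 mm
Gross irrigation = 38.573 / 0.56 = 68.880 mm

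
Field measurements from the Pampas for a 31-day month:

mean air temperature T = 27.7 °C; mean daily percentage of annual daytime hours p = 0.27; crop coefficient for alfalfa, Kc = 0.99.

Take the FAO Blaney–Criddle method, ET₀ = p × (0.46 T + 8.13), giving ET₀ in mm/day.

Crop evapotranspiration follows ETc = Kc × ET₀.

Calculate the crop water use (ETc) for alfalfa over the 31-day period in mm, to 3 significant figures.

ET₀ = 0.27 × (0.46 × 27.7 + 8.13) = 0.27 × 20.872 = 5.6354 mm/d
ETc = Kc × ET₀ = 0.99 × 5.6354 = 5.5790 mm/d
Over 31 days: 5.5790 × 31 = 172.949 mm

173 mm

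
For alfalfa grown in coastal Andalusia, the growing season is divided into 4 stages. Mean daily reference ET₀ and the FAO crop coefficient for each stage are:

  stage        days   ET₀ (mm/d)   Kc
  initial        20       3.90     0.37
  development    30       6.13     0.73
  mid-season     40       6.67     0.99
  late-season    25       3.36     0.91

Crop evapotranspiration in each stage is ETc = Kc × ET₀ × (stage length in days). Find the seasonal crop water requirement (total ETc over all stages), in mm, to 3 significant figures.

504 mm

initial: 0.37 × 3.90 × 20 = 28.86 mm
development: 0.73 × 6.13 × 30 = 134.25 mm
mid-season: 0.99 × 6.67 × 40 = 264.13 mm
late-season: 0.91 × 3.36 × 25 = 76.44 mm
Seasonal total = 503.68 mm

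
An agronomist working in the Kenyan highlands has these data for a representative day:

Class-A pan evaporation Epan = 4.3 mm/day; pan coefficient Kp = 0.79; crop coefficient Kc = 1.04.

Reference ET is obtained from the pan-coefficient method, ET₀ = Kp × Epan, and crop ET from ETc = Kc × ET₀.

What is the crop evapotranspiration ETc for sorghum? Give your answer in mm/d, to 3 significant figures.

ET₀ = 0.79 × 4.3 = 3.3970 mm/d
ETc = Kc × ET₀ = 1.04 × 3.3970 = 3.5329 mm/d

3.53 mm/d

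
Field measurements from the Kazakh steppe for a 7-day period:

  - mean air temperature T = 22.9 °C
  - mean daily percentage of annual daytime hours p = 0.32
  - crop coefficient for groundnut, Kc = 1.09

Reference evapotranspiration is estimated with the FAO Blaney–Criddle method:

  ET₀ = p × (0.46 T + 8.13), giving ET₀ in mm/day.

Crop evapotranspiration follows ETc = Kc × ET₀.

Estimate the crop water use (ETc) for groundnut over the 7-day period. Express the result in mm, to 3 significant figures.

45.6 mm

ET₀ = 0.32 × (0.46 × 22.9 + 8.13) = 0.32 × 18.664 = 5.9725 mm/d
ETc = Kc × ET₀ = 1.09 × 5.9725 = 6.5100 mm/d
Over 7 days: 6.5100 × 7 = 45.570 mm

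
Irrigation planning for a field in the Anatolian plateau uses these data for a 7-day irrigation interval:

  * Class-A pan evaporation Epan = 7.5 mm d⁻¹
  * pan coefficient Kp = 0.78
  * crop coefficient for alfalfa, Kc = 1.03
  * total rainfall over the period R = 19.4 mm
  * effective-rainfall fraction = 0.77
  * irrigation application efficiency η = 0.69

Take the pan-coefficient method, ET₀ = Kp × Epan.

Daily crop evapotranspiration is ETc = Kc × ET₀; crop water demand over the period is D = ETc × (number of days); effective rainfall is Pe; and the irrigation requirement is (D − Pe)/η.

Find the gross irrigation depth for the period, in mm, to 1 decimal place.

ET₀ = 0.78 × 7.5 = 5.8500 mm/d
ETc = Kc × ET₀ = 1.03 × 5.8500 = 6.0255 mm/d
Crop demand D = ETc × 7 d = 6.0255 × 7 = 42.179 mm
Pe = 0.77 × 19.4 = 14.938 mm
D − Pe = 42.179 − 14.938 = 27.241 mm
Gross irrigation = 27.241 / 0.69 = 39.480 mm

39.5 mm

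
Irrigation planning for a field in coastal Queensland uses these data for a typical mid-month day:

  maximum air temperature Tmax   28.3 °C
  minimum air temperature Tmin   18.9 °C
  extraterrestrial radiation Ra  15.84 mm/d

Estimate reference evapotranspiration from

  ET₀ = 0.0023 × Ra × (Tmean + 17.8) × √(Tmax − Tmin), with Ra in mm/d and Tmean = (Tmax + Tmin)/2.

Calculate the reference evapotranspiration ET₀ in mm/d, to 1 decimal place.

4.6 mm/d

Tmean = (28.3 + 18.9)/2 = 23.60 °C
ET₀ = 0.0023 × 15.84 × (23.60 + 17.8) × √9.4 = 0.0023 × 15.84 × 41.40 × 3.0659 = 4.6243 mm/d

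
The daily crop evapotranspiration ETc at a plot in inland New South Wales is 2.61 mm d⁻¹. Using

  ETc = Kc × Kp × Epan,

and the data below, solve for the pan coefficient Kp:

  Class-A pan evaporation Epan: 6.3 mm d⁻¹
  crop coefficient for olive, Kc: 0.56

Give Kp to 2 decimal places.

ETc = Kc × Kp × Epan  ⇒  Kp = ETc / (Kc × Epan)
Kp = 2.61 / (0.56 × 6.3) = 2.61 / 3.528 = 0.7398

0.74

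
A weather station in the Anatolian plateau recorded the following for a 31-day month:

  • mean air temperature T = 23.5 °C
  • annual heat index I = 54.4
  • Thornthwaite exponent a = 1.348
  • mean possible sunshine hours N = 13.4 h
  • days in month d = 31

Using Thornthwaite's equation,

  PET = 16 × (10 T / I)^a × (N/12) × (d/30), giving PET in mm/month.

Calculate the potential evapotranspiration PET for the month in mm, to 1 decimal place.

132.7 mm

10T/I = 10 × 23.5 / 54.4 = 4.3199
(10T/I)^a = 4.3199^1.348 = 7.1882
Uncorrected PET = 16 × 7.1882 = 115.011 mm
Correction = (N/12)(d/30) = (13.4/12)(31/30) = 1.1539
PET = 115.011 × 1.1539 = 132.711 mm/month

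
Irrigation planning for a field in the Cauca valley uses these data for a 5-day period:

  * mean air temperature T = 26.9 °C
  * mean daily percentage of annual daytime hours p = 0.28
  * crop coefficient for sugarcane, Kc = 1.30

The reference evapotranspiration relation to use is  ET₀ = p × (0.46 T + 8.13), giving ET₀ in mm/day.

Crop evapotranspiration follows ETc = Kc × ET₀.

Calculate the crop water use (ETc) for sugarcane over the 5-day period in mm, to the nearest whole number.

ET₀ = 0.28 × (0.46 × 26.9 + 8.13) = 0.28 × 20.504 = 5.7411 mm/d
ETc = Kc × ET₀ = 1.30 × 5.7411 = 7.4634 mm/d
Over 5 days: 7.4634 × 5 = 37.317 mm

37 mm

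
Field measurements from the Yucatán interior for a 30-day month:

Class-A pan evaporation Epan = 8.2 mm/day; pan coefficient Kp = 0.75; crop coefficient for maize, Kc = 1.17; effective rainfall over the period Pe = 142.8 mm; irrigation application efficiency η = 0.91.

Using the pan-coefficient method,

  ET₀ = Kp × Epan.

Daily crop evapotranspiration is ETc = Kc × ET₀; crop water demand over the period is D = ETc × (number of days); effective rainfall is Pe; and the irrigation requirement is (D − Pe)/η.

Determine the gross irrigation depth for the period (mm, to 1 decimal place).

ET₀ = 0.75 × 8.2 = 6.1500 mm/d
ETc = Kc × ET₀ = 1.17 × 6.1500 = 7.1955 mm/d
Crop demand D = ETc × 30 d = 7.1955 × 30 = 215.865 mm
D − Pe = 215.865 − 142.8 = 73.065 mm
Gross irrigation = 73.065 / 0.91 = 80.291 mm

80.3 mm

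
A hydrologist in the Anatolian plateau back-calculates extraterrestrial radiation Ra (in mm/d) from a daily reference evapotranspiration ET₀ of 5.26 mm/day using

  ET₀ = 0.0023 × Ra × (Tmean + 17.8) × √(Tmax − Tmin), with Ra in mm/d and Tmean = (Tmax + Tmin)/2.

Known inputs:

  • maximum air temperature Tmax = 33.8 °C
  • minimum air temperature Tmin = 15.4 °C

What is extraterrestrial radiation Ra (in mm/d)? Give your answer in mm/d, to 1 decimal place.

12.6 mm/d

Tmean = 24.60 °C; √ΔT = 4.2895
Ra = ET₀ / [0.0023 × (Tmean+17.8) × √ΔT] = 5.26 / (0.0023 × 42.40 × 4.2895) = 12.574 mm/d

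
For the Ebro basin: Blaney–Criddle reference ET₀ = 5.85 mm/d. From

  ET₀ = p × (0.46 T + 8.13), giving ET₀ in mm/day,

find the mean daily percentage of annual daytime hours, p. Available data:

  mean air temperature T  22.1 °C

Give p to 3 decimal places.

p = ET₀ / (0.46 T + 8.13) = 5.85 / (0.46 × 22.1 + 8.13) = 5.85 / 18.296 = 0.3197

0.320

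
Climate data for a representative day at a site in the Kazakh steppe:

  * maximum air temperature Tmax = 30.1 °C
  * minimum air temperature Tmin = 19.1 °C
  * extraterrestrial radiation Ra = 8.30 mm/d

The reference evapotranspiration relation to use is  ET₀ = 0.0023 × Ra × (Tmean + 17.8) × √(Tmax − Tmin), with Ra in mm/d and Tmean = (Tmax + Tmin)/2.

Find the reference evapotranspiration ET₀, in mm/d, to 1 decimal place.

2.7 mm/d

Tmean = (30.1 + 19.1)/2 = 24.60 °C
ET₀ = 0.0023 × 8.30 × (24.60 + 17.8) × √11.0 = 0.0023 × 8.30 × 42.40 × 3.3166 = 2.6845 mm/d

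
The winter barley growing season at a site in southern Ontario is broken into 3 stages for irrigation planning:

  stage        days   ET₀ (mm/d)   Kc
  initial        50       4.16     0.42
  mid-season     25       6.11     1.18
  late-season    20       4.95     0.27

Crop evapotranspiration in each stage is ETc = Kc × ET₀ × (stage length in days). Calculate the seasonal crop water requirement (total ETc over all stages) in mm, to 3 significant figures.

initial: 0.42 × 4.16 × 50 = 87.36 mm
mid-season: 1.18 × 6.11 × 25 = 180.25 mm
late-season: 0.27 × 4.95 × 20 = 26.73 mm
Seasonal total = 294.34 mm

294 mm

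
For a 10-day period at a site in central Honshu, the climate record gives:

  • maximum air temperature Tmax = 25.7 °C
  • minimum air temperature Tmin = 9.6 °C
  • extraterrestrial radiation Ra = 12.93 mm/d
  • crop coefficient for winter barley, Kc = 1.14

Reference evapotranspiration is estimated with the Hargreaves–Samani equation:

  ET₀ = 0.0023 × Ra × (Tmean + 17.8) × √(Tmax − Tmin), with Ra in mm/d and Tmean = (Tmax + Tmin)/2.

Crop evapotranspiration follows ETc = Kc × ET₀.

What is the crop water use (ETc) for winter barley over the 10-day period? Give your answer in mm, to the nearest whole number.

Tmean = (25.7 + 9.6)/2 = 17.65 °C
ET₀ = 0.0023 × 12.93 × (17.65 + 17.8) × √16.1 = 0.0023 × 12.93 × 35.45 × 4.0125 = 4.2302 mm/d
ETc = Kc × ET₀ = 1.14 × 4.2302 = 4.8224 mm/d
Over 10 days: 4.8224 × 10 = 48.224 mm

48 mm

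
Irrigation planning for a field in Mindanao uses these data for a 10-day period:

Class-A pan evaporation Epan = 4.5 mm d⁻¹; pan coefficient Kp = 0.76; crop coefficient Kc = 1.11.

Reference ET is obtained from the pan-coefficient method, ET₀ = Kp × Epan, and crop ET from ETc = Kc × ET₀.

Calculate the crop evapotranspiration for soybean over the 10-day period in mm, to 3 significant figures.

ET₀ = 0.76 × 4.5 = 3.4200 mm/d
ETc = Kc × ET₀ = 1.11 × 3.4200 = 3.7962 mm/d
Over 10 days: 3.7962 × 10 = 37.962 mm

38.0 mm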